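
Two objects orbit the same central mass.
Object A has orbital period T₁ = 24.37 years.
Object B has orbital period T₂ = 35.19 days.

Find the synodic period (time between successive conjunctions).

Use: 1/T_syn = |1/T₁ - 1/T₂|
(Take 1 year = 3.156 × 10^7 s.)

Convert to SI: T₁ = 24.37 years = 7.69117e+08 s; T₂ = 35.19 days = 3.04042e+06 s.
T_syn = |T₁ · T₂ / (T₁ − T₂)|.
T_syn = |7.69117e+08 · 3.04042e+06 / (7.69117e+08 − 3.04042e+06)| s ≈ 3.052e+06 s = 35.33 days.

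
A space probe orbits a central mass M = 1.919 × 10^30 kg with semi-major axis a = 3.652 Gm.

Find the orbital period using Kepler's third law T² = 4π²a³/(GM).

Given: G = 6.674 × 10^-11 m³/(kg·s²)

Convert to SI: a = 3.652 Gm = 3.652e+09 m.
GM = G · M = 6.674e-11 · 1.919e+30 = 1.28074e+20 m³/s².
Kepler's third law: T = 2π √(a³ / GM).
Substituting a = 3.652e+09 m and GM = 1.28074e+20 m³/s²:
T = 2π √((3.652e+09)³ / 1.28074e+20) s
T ≈ 1.225e+05 s = 1.418 days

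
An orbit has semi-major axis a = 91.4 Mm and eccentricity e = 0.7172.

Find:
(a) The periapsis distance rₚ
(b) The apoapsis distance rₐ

Convert to SI: a = 91.4 Mm = 9.14e+07 m.
(a) rₚ = a(1 − e) = 9.14e+07 · (1 − 0.7172) = 9.14e+07 · 0.2828 ≈ 2.585e+07 m = 25.85 Mm.
(b) rₐ = a(1 + e) = 9.14e+07 · (1 + 0.7172) = 9.14e+07 · 1.7172 ≈ 1.57e+08 m = 157 Mm.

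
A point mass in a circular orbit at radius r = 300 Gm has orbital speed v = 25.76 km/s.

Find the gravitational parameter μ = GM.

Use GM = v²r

Convert to SI: r = 300 Gm = 3e+11 m; v = 25.76 km/s = 25760 m/s.
For a circular orbit v² = GM/r, so GM = v² · r.
GM = (25760)² · 3e+11 m³/s² ≈ 1.991e+20 m³/s² = 1.991 × 10^20 m³/s².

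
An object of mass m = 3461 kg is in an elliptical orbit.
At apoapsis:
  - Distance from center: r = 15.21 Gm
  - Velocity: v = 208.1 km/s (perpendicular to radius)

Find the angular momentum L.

Convert to SI: r = 15.21 Gm = 1.521e+10 m; v = 208.1 km/s = 208100 m/s.
Since v is perpendicular to r, L = m · v · r.
L = 3461 · 208100 · 1.521e+10 kg·m²/s ≈ 1.095e+19 kg·m²/s.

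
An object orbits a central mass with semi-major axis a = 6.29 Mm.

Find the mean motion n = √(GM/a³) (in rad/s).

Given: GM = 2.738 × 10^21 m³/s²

Convert to SI: a = 6.29 Mm = 6.29e+06 m.
n = √(GM / a³).
n = √(2.738e+21 / (6.29e+06)³) rad/s ≈ 3.317 rad/s.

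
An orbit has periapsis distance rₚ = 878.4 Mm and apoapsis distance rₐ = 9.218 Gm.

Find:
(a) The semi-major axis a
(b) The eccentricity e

Convert to SI: rₚ = 878.4 Mm = 8.784e+08 m; rₐ = 9.218 Gm = 9.218e+09 m.
(a) a = (rₚ + rₐ) / 2 = (8.784e+08 + 9.218e+09) / 2 ≈ 5.048e+09 m = 5.048 Gm.
(b) e = (rₐ − rₚ) / (rₐ + rₚ) = (9.218e+09 − 8.784e+08) / (9.218e+09 + 8.784e+08) ≈ 0.826.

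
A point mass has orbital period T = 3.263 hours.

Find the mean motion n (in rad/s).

Convert to SI: T = 3.263 hours = 11746.8 s.
n = 2π / T.
n = 2π / 11746.8 s ≈ 0.0005349 rad/s.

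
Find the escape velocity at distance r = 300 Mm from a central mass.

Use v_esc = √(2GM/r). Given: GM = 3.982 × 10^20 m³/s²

Convert to SI: r = 300 Mm = 3e+08 m.
Escape velocity comes from setting total energy to zero: ½v² − GM/r = 0 ⇒ v_esc = √(2GM / r).
v_esc = √(2 · 3.982e+20 / 3e+08) m/s ≈ 1.629e+06 m/s = 1629 km/s.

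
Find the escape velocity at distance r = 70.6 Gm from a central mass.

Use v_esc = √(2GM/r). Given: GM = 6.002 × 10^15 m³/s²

Convert to SI: r = 70.6 Gm = 7.06e+10 m.
Escape velocity comes from setting total energy to zero: ½v² − GM/r = 0 ⇒ v_esc = √(2GM / r).
v_esc = √(2 · 6.002e+15 / 7.06e+10) m/s ≈ 412.3 m/s = 412.3 m/s.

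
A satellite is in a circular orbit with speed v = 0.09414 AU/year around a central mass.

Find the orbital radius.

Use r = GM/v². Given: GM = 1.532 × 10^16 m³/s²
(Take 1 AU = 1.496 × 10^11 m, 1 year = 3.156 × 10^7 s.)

Convert to SI: v = 0.09414 AU/year = 446.24 m/s.
For a circular orbit, v² = GM / r, so r = GM / v².
r = 1.532e+16 / (446.24)² m ≈ 7.693e+10 m = 0.5143 AU.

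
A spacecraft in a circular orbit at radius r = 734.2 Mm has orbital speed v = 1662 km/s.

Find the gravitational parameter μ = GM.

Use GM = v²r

Convert to SI: r = 734.2 Mm = 7.342e+08 m; v = 1662 km/s = 1.662e+06 m/s.
For a circular orbit v² = GM/r, so GM = v² · r.
GM = (1.662e+06)² · 7.342e+08 m³/s² ≈ 2.028e+21 m³/s² = 2.028 × 10^21 m³/s².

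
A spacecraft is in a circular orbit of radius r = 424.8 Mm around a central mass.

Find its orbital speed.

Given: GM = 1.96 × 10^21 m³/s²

Convert to SI: r = 424.8 Mm = 4.248e+08 m.
For a circular orbit, gravity supplies the centripetal force, so v = √(GM / r).
v = √(1.96e+21 / 4.248e+08) m/s ≈ 2.148e+06 m/s = 2148 km/s.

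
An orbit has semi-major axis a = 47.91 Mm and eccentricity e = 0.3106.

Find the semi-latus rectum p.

Convert to SI: a = 47.91 Mm = 4.791e+07 m.
p = a (1 − e²).
p = 4.791e+07 · (1 − (0.3106)²) = 4.791e+07 · 0.903528 ≈ 4.329e+07 m = 43.29 Mm.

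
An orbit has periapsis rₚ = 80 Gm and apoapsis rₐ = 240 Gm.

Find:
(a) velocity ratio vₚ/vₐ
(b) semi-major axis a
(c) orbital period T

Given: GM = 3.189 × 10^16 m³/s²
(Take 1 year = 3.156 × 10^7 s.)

Convert to SI: rₚ = 80 Gm = 8e+10 m; rₐ = 240 Gm = 2.4e+11 m.
(a) Conservation of angular momentum (rₚvₚ = rₐvₐ) gives vₚ/vₐ = rₐ/rₚ = 2.4e+11/8e+10 ≈ 3
(b) a = (rₚ + rₐ)/2 = (8e+10 + 2.4e+11)/2 ≈ 1.6e+11 m
(c) With a = (rₚ + rₐ)/2 = 1.6e+11 m, T = 2π √(a³/GM) = 2π √((1.6e+11)³/3.189e+16) s ≈ 2.252e+09 s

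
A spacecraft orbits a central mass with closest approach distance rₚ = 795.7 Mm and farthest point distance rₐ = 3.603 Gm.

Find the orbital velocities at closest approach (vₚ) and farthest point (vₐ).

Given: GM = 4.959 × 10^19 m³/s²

Convert to SI: rₚ = 795.7 Mm = 7.957e+08 m; rₐ = 3.603 Gm = 3.603e+09 m.
Use the vis-viva equation v² = GM(2/r − 1/a) with a = (rₚ + rₐ)/2 = (7.957e+08 + 3.603e+09)/2 = 2.19935e+09 m.
vₚ = √(GM · (2/rₚ − 1/a)) = √(4.959e+19 · (2/7.957e+08 − 1/2.19935e+09)) m/s ≈ 3.195e+05 m/s = 319.5 km/s.
vₐ = √(GM · (2/rₐ − 1/a)) = √(4.959e+19 · (2/3.603e+09 − 1/2.19935e+09)) m/s ≈ 7.057e+04 m/s = 70.57 km/s.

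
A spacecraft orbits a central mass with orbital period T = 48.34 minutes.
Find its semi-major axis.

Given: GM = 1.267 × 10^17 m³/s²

Convert to SI: T = 48.34 minutes = 2900.4 s.
Invert Kepler's third law: a = (GM · T² / (4π²))^(1/3).
Substituting T = 2900.4 s and GM = 1.267e+17 m³/s²:
a = (1.267e+17 · (2900.4)² / (4π²))^(1/3) m
a ≈ 3e+07 m = 30 Mm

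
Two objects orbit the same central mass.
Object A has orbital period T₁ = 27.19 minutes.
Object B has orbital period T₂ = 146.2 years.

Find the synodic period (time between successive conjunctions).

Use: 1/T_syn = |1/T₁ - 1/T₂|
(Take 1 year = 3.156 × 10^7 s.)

Convert to SI: T₁ = 27.19 minutes = 1631.4 s; T₂ = 146.2 years = 4.61407e+09 s.
T_syn = |T₁ · T₂ / (T₁ − T₂)|.
T_syn = |1631.4 · 4.61407e+09 / (1631.4 − 4.61407e+09)| s ≈ 1631 s = 27.19 minutes.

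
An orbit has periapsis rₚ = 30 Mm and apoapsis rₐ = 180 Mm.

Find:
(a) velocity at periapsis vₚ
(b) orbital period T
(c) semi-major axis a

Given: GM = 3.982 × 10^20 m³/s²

Convert to SI: rₚ = 30 Mm = 3e+07 m; rₐ = 180 Mm = 1.8e+08 m.
(a) With a = (rₚ + rₐ)/2 = 1.05e+08 m, vₚ = √(GM (2/rₚ − 1/a)) = √(3.982e+20 · (2/3e+07 − 1/1.05e+08)) m/s ≈ 4.77e+06 m/s
(b) With a = (rₚ + rₐ)/2 = 1.05e+08 m, T = 2π √(a³/GM) = 2π √((1.05e+08)³/3.982e+20) s ≈ 338.8 s
(c) a = (rₚ + rₐ)/2 = (3e+07 + 1.8e+08)/2 ≈ 1.05e+08 m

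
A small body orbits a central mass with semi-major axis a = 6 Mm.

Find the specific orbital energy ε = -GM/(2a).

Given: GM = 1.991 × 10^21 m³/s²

Convert to SI: a = 6 Mm = 6e+06 m.
ε = −GM / (2a).
ε = −1.991e+21 / (2 · 6e+06) J/kg ≈ -1.659e+14 J/kg = -1.659e+05 GJ/kg.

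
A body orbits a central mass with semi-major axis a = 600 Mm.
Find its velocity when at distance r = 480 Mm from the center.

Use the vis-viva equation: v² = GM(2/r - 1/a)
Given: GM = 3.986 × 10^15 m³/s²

Convert to SI: a = 600 Mm = 6e+08 m; r = 480 Mm = 4.8e+08 m.
Vis-viva: v = √(GM · (2/r − 1/a)).
2/r − 1/a = 2/4.8e+08 − 1/6e+08 = 2.5e-09 m⁻¹.
v = √(3.986e+15 · 2.5e-09) m/s ≈ 3157 m/s = 3.157 km/s.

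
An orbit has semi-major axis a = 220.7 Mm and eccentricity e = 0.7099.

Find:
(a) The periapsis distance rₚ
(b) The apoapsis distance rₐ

Convert to SI: a = 220.7 Mm = 2.207e+08 m.
(a) rₚ = a(1 − e) = 2.207e+08 · (1 − 0.7099) = 2.207e+08 · 0.2901 ≈ 6.403e+07 m = 64.03 Mm.
(b) rₐ = a(1 + e) = 2.207e+08 · (1 + 0.7099) = 2.207e+08 · 1.7099 ≈ 3.774e+08 m = 377.4 Mm.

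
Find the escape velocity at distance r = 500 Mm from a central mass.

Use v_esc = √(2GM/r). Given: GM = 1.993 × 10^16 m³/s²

Convert to SI: r = 500 Mm = 5e+08 m.
Escape velocity comes from setting total energy to zero: ½v² − GM/r = 0 ⇒ v_esc = √(2GM / r).
v_esc = √(2 · 1.993e+16 / 5e+08) m/s ≈ 8929 m/s = 8.929 km/s.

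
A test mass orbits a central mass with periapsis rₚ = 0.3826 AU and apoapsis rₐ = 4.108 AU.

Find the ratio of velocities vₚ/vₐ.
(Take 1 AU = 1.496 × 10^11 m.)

Convert to SI: rₚ = 0.3826 AU = 5.7237e+10 m; rₐ = 4.108 AU = 6.14557e+11 m.
Conservation of angular momentum gives rₚvₚ = rₐvₐ, so vₚ/vₐ = rₐ/rₚ.
vₚ/vₐ = 6.14557e+11 / 5.7237e+10 ≈ 10.74.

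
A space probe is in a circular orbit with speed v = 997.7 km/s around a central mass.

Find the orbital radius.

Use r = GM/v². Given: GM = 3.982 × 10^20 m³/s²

Convert to SI: v = 997.7 km/s = 997700 m/s.
For a circular orbit, v² = GM / r, so r = GM / v².
r = 3.982e+20 / (997700)² m ≈ 4e+08 m = 400 Mm.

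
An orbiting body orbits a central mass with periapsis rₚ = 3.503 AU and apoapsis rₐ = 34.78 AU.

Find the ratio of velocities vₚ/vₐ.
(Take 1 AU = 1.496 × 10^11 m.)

Convert to SI: rₚ = 3.503 AU = 5.24049e+11 m; rₐ = 34.78 AU = 5.20309e+12 m.
Conservation of angular momentum gives rₚvₚ = rₐvₐ, so vₚ/vₐ = rₐ/rₚ.
vₚ/vₐ = 5.20309e+12 / 5.24049e+11 ≈ 9.929.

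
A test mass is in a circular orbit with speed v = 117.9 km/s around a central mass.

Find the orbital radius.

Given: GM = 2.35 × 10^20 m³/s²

Convert to SI: v = 117.9 km/s = 117900 m/s.
For a circular orbit, v² = GM / r, so r = GM / v².
r = 2.35e+20 / (117900)² m ≈ 1.691e+10 m = 16.91 Gm.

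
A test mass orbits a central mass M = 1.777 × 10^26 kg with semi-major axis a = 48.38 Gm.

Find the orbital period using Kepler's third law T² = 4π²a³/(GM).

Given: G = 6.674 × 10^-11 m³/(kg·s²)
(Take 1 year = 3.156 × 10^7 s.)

Convert to SI: a = 48.38 Gm = 4.838e+10 m.
GM = G · M = 6.674e-11 · 1.777e+26 = 1.18597e+16 m³/s².
Kepler's third law: T = 2π √(a³ / GM).
Substituting a = 4.838e+10 m and GM = 1.18597e+16 m³/s²:
T = 2π √((4.838e+10)³ / 1.18597e+16) s
T ≈ 6.14e+08 s = 19.45 years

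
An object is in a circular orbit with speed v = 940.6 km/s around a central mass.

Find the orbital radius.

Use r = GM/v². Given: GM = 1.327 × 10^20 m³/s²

Convert to SI: v = 940.6 km/s = 940600 m/s.
For a circular orbit, v² = GM / r, so r = GM / v².
r = 1.327e+20 / (940600)² m ≈ 1.5e+08 m = 150 Mm.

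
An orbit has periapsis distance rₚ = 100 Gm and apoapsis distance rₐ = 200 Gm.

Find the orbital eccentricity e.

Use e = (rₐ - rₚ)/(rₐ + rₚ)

Convert to SI: rₚ = 100 Gm = 1e+11 m; rₐ = 200 Gm = 2e+11 m.
e = (rₐ − rₚ) / (rₐ + rₚ).
e = (2e+11 − 1e+11) / (2e+11 + 1e+11) = 1e+11 / 3e+11 ≈ 0.3333.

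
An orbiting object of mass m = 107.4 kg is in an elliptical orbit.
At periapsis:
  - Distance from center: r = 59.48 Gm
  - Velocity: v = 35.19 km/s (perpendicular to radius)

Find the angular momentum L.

Convert to SI: r = 59.48 Gm = 5.948e+10 m; v = 35.19 km/s = 35190 m/s.
Since v is perpendicular to r, L = m · v · r.
L = 107.4 · 35190 · 5.948e+10 kg·m²/s ≈ 2.248e+17 kg·m²/s.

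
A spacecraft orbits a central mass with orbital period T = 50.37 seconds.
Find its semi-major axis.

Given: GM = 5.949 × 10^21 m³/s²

Invert Kepler's third law: a = (GM · T² / (4π²))^(1/3).
Substituting T = 50.37 s and GM = 5.949e+21 m³/s²:
a = (5.949e+21 · (50.37)² / (4π²))^(1/3) m
a ≈ 7.258e+07 m = 72.58 Mm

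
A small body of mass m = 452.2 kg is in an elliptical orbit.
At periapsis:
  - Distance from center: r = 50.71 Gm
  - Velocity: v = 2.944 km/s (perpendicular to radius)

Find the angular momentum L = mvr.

Convert to SI: r = 50.71 Gm = 5.071e+10 m; v = 2.944 km/s = 2944 m/s.
Since v is perpendicular to r, L = m · v · r.
L = 452.2 · 2944 · 5.071e+10 kg·m²/s ≈ 6.751e+16 kg·m²/s.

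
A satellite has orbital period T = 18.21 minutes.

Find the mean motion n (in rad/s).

Convert to SI: T = 18.21 minutes = 1092.6 s.
n = 2π / T.
n = 2π / 1092.6 s ≈ 0.005751 rad/s.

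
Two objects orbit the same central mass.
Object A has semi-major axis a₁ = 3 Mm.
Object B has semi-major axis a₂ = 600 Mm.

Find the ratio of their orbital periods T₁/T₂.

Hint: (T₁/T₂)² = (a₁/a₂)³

Convert to SI: a₁ = 3 Mm = 3e+06 m; a₂ = 600 Mm = 6e+08 m.
From Kepler's third law, (T₁/T₂)² = (a₁/a₂)³, so T₁/T₂ = (a₁/a₂)^(3/2).
a₁/a₂ = 3e+06 / 6e+08 = 0.005.
T₁/T₂ = (0.005)^(3/2) ≈ 0.0003536.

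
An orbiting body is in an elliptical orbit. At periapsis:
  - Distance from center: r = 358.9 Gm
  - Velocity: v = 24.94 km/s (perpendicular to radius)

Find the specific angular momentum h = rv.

Convert to SI: r = 358.9 Gm = 3.589e+11 m; v = 24.94 km/s = 24940 m/s.
With v perpendicular to r, h = r · v.
h = 3.589e+11 · 24940 m²/s ≈ 8.951e+15 m²/s.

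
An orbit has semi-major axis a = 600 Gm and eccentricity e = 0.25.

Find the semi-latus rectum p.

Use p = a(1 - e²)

Convert to SI: a = 600 Gm = 6e+11 m.
p = a (1 − e²).
p = 6e+11 · (1 − (0.25)²) = 6e+11 · 0.9375 ≈ 5.625e+11 m = 562.5 Gm.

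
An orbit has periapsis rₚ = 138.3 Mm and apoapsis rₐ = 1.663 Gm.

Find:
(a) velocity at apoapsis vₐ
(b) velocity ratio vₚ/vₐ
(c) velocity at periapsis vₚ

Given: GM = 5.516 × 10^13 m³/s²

Convert to SI: rₚ = 138.3 Mm = 1.383e+08 m; rₐ = 1.663 Gm = 1.663e+09 m.
(a) With a = (rₚ + rₐ)/2 = 9.0065e+08 m, vₐ = √(GM (2/rₐ − 1/a)) = √(5.516e+13 · (2/1.663e+09 − 1/9.0065e+08)) m/s ≈ 71.37 m/s
(b) Conservation of angular momentum (rₚvₚ = rₐvₐ) gives vₚ/vₐ = rₐ/rₚ = 1.663e+09/1.383e+08 ≈ 12.02
(c) With a = (rₚ + rₐ)/2 = 9.0065e+08 m, vₚ = √(GM (2/rₚ − 1/a)) = √(5.516e+13 · (2/1.383e+08 − 1/9.0065e+08)) m/s ≈ 858.2 m/s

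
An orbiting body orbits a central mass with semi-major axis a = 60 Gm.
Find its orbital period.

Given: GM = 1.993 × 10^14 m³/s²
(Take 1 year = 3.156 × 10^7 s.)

Convert to SI: a = 60 Gm = 6e+10 m.
Kepler's third law: T = 2π √(a³ / GM).
Substituting a = 6e+10 m and GM = 1.993e+14 m³/s²:
T = 2π √((6e+10)³ / 1.993e+14) s
T ≈ 6.541e+09 s = 207.3 years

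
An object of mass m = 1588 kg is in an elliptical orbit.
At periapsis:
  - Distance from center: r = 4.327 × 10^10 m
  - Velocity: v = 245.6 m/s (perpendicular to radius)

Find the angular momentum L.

Since v is perpendicular to r, L = m · v · r.
L = 1588 · 245.6 · 4.327e+10 kg·m²/s ≈ 1.688e+16 kg·m²/s.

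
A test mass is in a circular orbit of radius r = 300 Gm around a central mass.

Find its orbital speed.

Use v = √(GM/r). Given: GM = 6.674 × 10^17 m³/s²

Convert to SI: r = 300 Gm = 3e+11 m.
For a circular orbit, gravity supplies the centripetal force, so v = √(GM / r).
v = √(6.674e+17 / 3e+11) m/s ≈ 1492 m/s = 1.492 km/s.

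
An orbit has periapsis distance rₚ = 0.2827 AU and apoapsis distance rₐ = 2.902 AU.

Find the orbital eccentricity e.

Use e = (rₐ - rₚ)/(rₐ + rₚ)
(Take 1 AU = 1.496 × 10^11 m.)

Convert to SI: rₚ = 0.2827 AU = 4.22919e+10 m; rₐ = 2.902 AU = 4.34139e+11 m.
e = (rₐ − rₚ) / (rₐ + rₚ).
e = (4.34139e+11 − 4.22919e+10) / (4.34139e+11 + 4.22919e+10) = 3.91847e+11 / 4.76431e+11 ≈ 0.8225.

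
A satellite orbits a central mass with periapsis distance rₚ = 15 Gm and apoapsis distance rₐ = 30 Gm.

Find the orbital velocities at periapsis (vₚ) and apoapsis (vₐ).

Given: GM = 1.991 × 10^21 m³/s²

Convert to SI: rₚ = 15 Gm = 1.5e+10 m; rₐ = 30 Gm = 3e+10 m.
Use the vis-viva equation v² = GM(2/r − 1/a) with a = (rₚ + rₐ)/2 = (1.5e+10 + 3e+10)/2 = 2.25e+10 m.
vₚ = √(GM · (2/rₚ − 1/a)) = √(1.991e+21 · (2/1.5e+10 − 1/2.25e+10)) m/s ≈ 4.207e+05 m/s = 420.7 km/s.
vₐ = √(GM · (2/rₐ − 1/a)) = √(1.991e+21 · (2/3e+10 − 1/2.25e+10)) m/s ≈ 2.103e+05 m/s = 210.3 km/s.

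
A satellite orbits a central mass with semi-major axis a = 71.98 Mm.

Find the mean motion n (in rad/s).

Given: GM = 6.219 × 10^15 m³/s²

Convert to SI: a = 71.98 Mm = 7.198e+07 m.
n = √(GM / a³).
n = √(6.219e+15 / (7.198e+07)³) rad/s ≈ 0.0001291 rad/s.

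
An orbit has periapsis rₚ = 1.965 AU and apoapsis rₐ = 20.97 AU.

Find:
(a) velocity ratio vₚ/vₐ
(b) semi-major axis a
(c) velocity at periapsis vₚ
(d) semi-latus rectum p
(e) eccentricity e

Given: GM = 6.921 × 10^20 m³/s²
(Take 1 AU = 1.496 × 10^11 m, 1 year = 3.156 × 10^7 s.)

Convert to SI: rₚ = 1.965 AU = 2.93964e+11 m; rₐ = 20.97 AU = 3.13711e+12 m.
(a) Conservation of angular momentum (rₚvₚ = rₐvₐ) gives vₚ/vₐ = rₐ/rₚ = 3.13711e+12/2.93964e+11 ≈ 10.67
(b) a = (rₚ + rₐ)/2 = (2.93964e+11 + 3.13711e+12)/2 ≈ 1.716e+12 m
(c) With a = (rₚ + rₐ)/2 = 1.71554e+12 m, vₚ = √(GM (2/rₚ − 1/a)) = √(6.921e+20 · (2/2.93964e+11 − 1/1.71554e+12)) m/s ≈ 6.561e+04 m/s
(d) From a = (rₚ + rₐ)/2 = 1.71554e+12 m and e = (rₐ − rₚ)/(rₐ + rₚ) = 0.828646, p = a(1 − e²) = 1.71554e+12 · (1 − (0.828646)²) ≈ 5.376e+11 m
(e) e = (rₐ − rₚ)/(rₐ + rₚ) = (3.13711e+12 − 2.93964e+11)/(3.13711e+12 + 2.93964e+11) ≈ 0.8286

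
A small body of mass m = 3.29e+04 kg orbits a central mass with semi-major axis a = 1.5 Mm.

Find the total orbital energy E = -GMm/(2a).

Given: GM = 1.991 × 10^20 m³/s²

Convert to SI: a = 1.5 Mm = 1.5e+06 m.
E = −GMm / (2a).
E = −1.991e+20 · 3.29e+04 / (2 · 1.5e+06) J ≈ -2.183e+18 J = -2.183 EJ.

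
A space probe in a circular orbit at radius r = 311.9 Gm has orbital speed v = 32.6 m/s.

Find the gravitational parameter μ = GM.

Convert to SI: r = 311.9 Gm = 3.119e+11 m.
For a circular orbit v² = GM/r, so GM = v² · r.
GM = (32.6)² · 3.119e+11 m³/s² ≈ 3.315e+14 m³/s² = 3.315 × 10^14 m³/s².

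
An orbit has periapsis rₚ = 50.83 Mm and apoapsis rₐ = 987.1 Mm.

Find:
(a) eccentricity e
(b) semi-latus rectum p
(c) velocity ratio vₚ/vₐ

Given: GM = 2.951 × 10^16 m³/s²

Convert to SI: rₚ = 50.83 Mm = 5.083e+07 m; rₐ = 987.1 Mm = 9.871e+08 m.
(a) e = (rₐ − rₚ)/(rₐ + rₚ) = (9.871e+08 − 5.083e+07)/(9.871e+08 + 5.083e+07) ≈ 0.9021
(b) From a = (rₚ + rₐ)/2 = 5.18965e+08 m and e = (rₐ − rₚ)/(rₐ + rₚ) = 0.902055, p = a(1 − e²) = 5.18965e+08 · (1 − (0.902055)²) ≈ 9.668e+07 m
(c) Conservation of angular momentum (rₚvₚ = rₐvₐ) gives vₚ/vₐ = rₐ/rₚ = 9.871e+08/5.083e+07 ≈ 19.42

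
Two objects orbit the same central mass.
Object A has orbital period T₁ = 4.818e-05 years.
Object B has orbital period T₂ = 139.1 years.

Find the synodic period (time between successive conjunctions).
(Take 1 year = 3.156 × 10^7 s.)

Convert to SI: T₁ = 4.818e-05 years = 1520.56 s; T₂ = 139.1 years = 4.39e+09 s.
T_syn = |T₁ · T₂ / (T₁ − T₂)|.
T_syn = |1520.56 · 4.39e+09 / (1520.56 − 4.39e+09)| s ≈ 1521 s = 4.818e-05 years.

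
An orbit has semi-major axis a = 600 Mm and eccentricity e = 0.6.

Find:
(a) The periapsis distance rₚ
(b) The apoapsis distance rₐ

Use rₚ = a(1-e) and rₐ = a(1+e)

Convert to SI: a = 600 Mm = 6e+08 m.
(a) rₚ = a(1 − e) = 6e+08 · (1 − 0.6) = 6e+08 · 0.4 ≈ 2.4e+08 m = 240 Mm.
(b) rₐ = a(1 + e) = 6e+08 · (1 + 0.6) = 6e+08 · 1.6 ≈ 9.6e+08 m = 960 Mm.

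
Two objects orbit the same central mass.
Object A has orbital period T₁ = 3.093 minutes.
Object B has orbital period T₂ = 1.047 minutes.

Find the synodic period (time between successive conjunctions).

Convert to SI: T₁ = 3.093 minutes = 185.58 s; T₂ = 1.047 minutes = 62.82 s.
T_syn = |T₁ · T₂ / (T₁ − T₂)|.
T_syn = |185.58 · 62.82 / (185.58 − 62.82)| s ≈ 94.97 s = 1.583 minutes.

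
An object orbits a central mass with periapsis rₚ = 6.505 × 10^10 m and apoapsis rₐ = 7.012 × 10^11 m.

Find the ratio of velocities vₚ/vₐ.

Conservation of angular momentum gives rₚvₚ = rₐvₐ, so vₚ/vₐ = rₐ/rₚ.
vₚ/vₐ = 7.012e+11 / 6.505e+10 ≈ 10.78.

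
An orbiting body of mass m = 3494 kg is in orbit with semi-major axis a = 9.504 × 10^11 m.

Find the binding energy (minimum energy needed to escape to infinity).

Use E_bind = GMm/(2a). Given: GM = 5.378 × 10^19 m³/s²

Total orbital energy is E = −GMm/(2a); binding energy is E_bind = −E = GMm/(2a).
E_bind = 5.378e+19 · 3494 / (2 · 9.504e+11) J ≈ 9.886e+10 J = 98.86 GJ.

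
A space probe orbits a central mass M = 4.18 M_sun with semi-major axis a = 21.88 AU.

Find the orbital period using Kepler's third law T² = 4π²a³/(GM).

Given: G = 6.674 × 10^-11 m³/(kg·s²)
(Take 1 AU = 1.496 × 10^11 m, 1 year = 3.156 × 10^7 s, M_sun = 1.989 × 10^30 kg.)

Convert to SI: a = 21.88 AU = 3.27325e+12 m; M = 4.18 M_sun = 8.31402e+30 kg.
GM = G · M = 6.674e-11 · 8.31402e+30 = 5.54878e+20 m³/s².
Kepler's third law: T = 2π √(a³ / GM).
Substituting a = 3.27325e+12 m and GM = 5.54878e+20 m³/s²:
T = 2π √((3.27325e+12)³ / 5.54878e+20) s
T ≈ 1.58e+09 s = 50.05 years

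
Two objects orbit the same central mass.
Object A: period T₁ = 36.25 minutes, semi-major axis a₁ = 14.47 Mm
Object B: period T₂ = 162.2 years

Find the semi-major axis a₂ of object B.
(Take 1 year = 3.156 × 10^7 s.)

Convert to SI: T₁ = 36.25 minutes = 2175 s; a₁ = 14.47 Mm = 1.447e+07 m; T₂ = 162.2 years = 5.11903e+09 s.
Kepler's third law: (T₁/T₂)² = (a₁/a₂)³ ⇒ a₂ = a₁ · (T₂/T₁)^(2/3).
T₂/T₁ = 5.11903e+09 / 2175 = 2.35358e+06.
a₂ = 1.447e+07 · (2.35358e+06)^(2/3) m ≈ 2.56e+11 m = 256 Gm.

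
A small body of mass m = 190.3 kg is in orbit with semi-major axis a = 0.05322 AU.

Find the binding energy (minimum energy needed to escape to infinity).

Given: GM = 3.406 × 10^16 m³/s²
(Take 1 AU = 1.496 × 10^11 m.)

Convert to SI: a = 0.05322 AU = 7.96171e+09 m.
Total orbital energy is E = −GMm/(2a); binding energy is E_bind = −E = GMm/(2a).
E_bind = 3.406e+16 · 190.3 / (2 · 7.96171e+09) J ≈ 4.07e+08 J = 407 MJ.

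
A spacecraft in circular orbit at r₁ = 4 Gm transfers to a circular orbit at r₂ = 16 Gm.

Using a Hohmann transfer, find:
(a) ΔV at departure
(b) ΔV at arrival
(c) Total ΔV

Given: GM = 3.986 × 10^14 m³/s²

Convert to SI: r₁ = 4 Gm = 4e+09 m; r₂ = 16 Gm = 1.6e+10 m.
Transfer semi-major axis: a_t = (r₁ + r₂)/2 = (4e+09 + 1.6e+10)/2 = 1e+10 m.
Circular speeds: v₁ = √(GM/r₁) = 315.674 m/s, v₂ = √(GM/r₂) = 157.837 m/s.
Transfer speeds (vis-viva v² = GM(2/r − 1/a_t)): v₁ᵗ = 399.299 m/s, v₂ᵗ = 99.8248 m/s.
(a) ΔV₁ = |v₁ᵗ − v₁| ≈ 83.63 m/s = 83.63 m/s.
(b) ΔV₂ = |v₂ − v₂ᵗ| ≈ 58.01 m/s = 58.01 m/s.
(c) ΔV_total = ΔV₁ + ΔV₂ ≈ 141.6 m/s = 141.6 m/s.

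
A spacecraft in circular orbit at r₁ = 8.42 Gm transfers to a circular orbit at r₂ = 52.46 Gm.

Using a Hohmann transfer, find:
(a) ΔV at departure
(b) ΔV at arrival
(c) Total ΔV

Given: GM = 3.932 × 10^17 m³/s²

Convert to SI: r₁ = 8.42 Gm = 8.42e+09 m; r₂ = 52.46 Gm = 5.246e+10 m.
Transfer semi-major axis: a_t = (r₁ + r₂)/2 = (8.42e+09 + 5.246e+10)/2 = 3.044e+10 m.
Circular speeds: v₁ = √(GM/r₁) = 6833.62 m/s, v₂ = √(GM/r₂) = 2737.74 m/s.
Transfer speeds (vis-viva v² = GM(2/r − 1/a_t)): v₁ᵗ = 8971.03 m/s, v₂ᵗ = 1439.88 m/s.
(a) ΔV₁ = |v₁ᵗ − v₁| ≈ 2137 m/s = 2.137 km/s.
(b) ΔV₂ = |v₂ − v₂ᵗ| ≈ 1298 m/s = 1.298 km/s.
(c) ΔV_total = ΔV₁ + ΔV₂ ≈ 3435 m/s = 3.435 km/s.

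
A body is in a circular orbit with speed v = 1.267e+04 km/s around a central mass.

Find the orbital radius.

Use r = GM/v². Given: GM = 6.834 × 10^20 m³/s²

Convert to SI: v = 1.267e+04 km/s = 1.267e+07 m/s.
For a circular orbit, v² = GM / r, so r = GM / v².
r = 6.834e+20 / (1.267e+07)² m ≈ 4.257e+06 m = 4.257 Mm.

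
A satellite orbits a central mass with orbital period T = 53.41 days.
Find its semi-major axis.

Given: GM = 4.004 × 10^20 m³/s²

Convert to SI: T = 53.41 days = 4.61462e+06 s.
Invert Kepler's third law: a = (GM · T² / (4π²))^(1/3).
Substituting T = 4.61462e+06 s and GM = 4.004e+20 m³/s²:
a = (4.004e+20 · (4.61462e+06)² / (4π²))^(1/3) m
a ≈ 6e+10 m = 60 Gm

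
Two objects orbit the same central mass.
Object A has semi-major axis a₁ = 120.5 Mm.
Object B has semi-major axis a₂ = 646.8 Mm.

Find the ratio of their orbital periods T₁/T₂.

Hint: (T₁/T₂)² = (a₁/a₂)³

Convert to SI: a₁ = 120.5 Mm = 1.205e+08 m; a₂ = 646.8 Mm = 6.468e+08 m.
From Kepler's third law, (T₁/T₂)² = (a₁/a₂)³, so T₁/T₂ = (a₁/a₂)^(3/2).
a₁/a₂ = 1.205e+08 / 6.468e+08 = 0.186302.
T₁/T₂ = (0.186302)^(3/2) ≈ 0.08041.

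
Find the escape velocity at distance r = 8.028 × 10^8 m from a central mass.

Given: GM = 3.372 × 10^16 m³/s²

Escape velocity comes from setting total energy to zero: ½v² − GM/r = 0 ⇒ v_esc = √(2GM / r).
v_esc = √(2 · 3.372e+16 / 8.028e+08) m/s ≈ 9165 m/s = 9.165 km/s.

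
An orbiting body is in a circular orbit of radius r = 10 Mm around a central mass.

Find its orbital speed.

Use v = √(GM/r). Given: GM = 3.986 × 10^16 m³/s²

Convert to SI: r = 10 Mm = 1e+07 m.
For a circular orbit, gravity supplies the centripetal force, so v = √(GM / r).
v = √(3.986e+16 / 1e+07) m/s ≈ 6.313e+04 m/s = 63.13 km/s.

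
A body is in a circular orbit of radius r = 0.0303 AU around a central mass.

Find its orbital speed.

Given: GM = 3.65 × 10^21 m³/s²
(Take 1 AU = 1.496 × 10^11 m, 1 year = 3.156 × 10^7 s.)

Convert to SI: r = 0.0303 AU = 4.53288e+09 m.
For a circular orbit, gravity supplies the centripetal force, so v = √(GM / r).
v = √(3.65e+21 / 4.53288e+09) m/s ≈ 8.973e+05 m/s = 189.3 AU/year.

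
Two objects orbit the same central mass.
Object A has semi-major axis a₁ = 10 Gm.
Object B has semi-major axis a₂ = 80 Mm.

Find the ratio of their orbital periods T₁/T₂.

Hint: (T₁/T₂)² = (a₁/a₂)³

Convert to SI: a₁ = 10 Gm = 1e+10 m; a₂ = 80 Mm = 8e+07 m.
From Kepler's third law, (T₁/T₂)² = (a₁/a₂)³, so T₁/T₂ = (a₁/a₂)^(3/2).
a₁/a₂ = 1e+10 / 8e+07 = 125.
T₁/T₂ = (125)^(3/2) ≈ 1398.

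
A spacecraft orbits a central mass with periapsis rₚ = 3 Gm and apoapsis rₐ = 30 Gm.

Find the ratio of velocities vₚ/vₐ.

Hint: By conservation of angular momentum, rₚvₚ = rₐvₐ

Convert to SI: rₚ = 3 Gm = 3e+09 m; rₐ = 30 Gm = 3e+10 m.
Conservation of angular momentum gives rₚvₚ = rₐvₐ, so vₚ/vₐ = rₐ/rₚ.
vₚ/vₐ = 3e+10 / 3e+09 ≈ 10.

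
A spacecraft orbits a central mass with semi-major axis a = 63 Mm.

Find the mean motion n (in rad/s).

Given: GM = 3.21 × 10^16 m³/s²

Convert to SI: a = 63 Mm = 6.3e+07 m.
n = √(GM / a³).
n = √(3.21e+16 / (6.3e+07)³) rad/s ≈ 0.0003583 rad/s.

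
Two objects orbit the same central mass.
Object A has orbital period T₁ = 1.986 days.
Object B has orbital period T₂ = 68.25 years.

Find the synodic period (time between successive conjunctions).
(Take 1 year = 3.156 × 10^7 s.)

Convert to SI: T₁ = 1.986 days = 171590 s; T₂ = 68.25 years = 2.15397e+09 s.
T_syn = |T₁ · T₂ / (T₁ − T₂)|.
T_syn = |171590 · 2.15397e+09 / (171590 − 2.15397e+09)| s ≈ 1.716e+05 s = 1.986 days.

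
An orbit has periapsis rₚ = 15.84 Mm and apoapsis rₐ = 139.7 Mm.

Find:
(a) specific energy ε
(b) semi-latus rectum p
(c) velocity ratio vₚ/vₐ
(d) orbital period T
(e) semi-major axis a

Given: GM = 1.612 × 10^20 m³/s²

Convert to SI: rₚ = 15.84 Mm = 1.584e+07 m; rₐ = 139.7 Mm = 1.397e+08 m.
(a) With a = (rₚ + rₐ)/2 = 7.777e+07 m, ε = −GM/(2a) = −1.612e+20/(2 · 7.777e+07) J/kg ≈ -1.036e+12 J/kg
(b) From a = (rₚ + rₐ)/2 = 7.777e+07 m and e = (rₐ − rₚ)/(rₐ + rₚ) = 0.796322, p = a(1 − e²) = 7.777e+07 · (1 − (0.796322)²) ≈ 2.845e+07 m
(c) Conservation of angular momentum (rₚvₚ = rₐvₐ) gives vₚ/vₐ = rₐ/rₚ = 1.397e+08/1.584e+07 ≈ 8.819
(d) With a = (rₚ + rₐ)/2 = 7.777e+07 m, T = 2π √(a³/GM) = 2π √((7.777e+07)³/1.612e+20) s ≈ 339.4 s
(e) a = (rₚ + rₐ)/2 = (1.584e+07 + 1.397e+08)/2 ≈ 7.777e+07 m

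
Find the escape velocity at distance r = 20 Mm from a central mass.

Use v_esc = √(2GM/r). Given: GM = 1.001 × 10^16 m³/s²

Convert to SI: r = 20 Mm = 2e+07 m.
Escape velocity comes from setting total energy to zero: ½v² − GM/r = 0 ⇒ v_esc = √(2GM / r).
v_esc = √(2 · 1.001e+16 / 2e+07) m/s ≈ 3.164e+04 m/s = 31.64 km/s.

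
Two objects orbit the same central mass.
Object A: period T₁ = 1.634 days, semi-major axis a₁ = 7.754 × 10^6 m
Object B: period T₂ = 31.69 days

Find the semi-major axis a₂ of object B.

Convert to SI: T₁ = 1.634 days = 141178 s; T₂ = 31.69 days = 2.73802e+06 s.
Kepler's third law: (T₁/T₂)² = (a₁/a₂)³ ⇒ a₂ = a₁ · (T₂/T₁)^(2/3).
T₂/T₁ = 2.73802e+06 / 141178 = 19.3941.
a₂ = 7.754e+06 · (19.3941)^(2/3) m ≈ 5.597e+07 m = 5.597 × 10^7 m.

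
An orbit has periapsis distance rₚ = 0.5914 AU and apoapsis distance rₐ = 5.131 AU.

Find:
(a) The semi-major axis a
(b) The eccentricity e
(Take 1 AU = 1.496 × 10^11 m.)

Convert to SI: rₚ = 0.5914 AU = 8.84734e+10 m; rₐ = 5.131 AU = 7.67598e+11 m.
(a) a = (rₚ + rₐ) / 2 = (8.84734e+10 + 7.67598e+11) / 2 ≈ 4.28e+11 m = 2.861 AU.
(b) e = (rₐ − rₚ) / (rₐ + rₚ) = (7.67598e+11 − 8.84734e+10) / (7.67598e+11 + 8.84734e+10) ≈ 0.7933.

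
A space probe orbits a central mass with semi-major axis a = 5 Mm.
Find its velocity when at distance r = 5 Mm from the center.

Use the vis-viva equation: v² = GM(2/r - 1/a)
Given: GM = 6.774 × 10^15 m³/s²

Convert to SI: a = 5 Mm = 5e+06 m; r = 5 Mm = 5e+06 m.
Vis-viva: v = √(GM · (2/r − 1/a)).
2/r − 1/a = 2/5e+06 − 1/5e+06 = 2e-07 m⁻¹.
v = √(6.774e+15 · 2e-07) m/s ≈ 3.681e+04 m/s = 36.81 km/s.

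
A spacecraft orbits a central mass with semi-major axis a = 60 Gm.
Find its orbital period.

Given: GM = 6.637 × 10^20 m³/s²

Convert to SI: a = 60 Gm = 6e+10 m.
Kepler's third law: T = 2π √(a³ / GM).
Substituting a = 6e+10 m and GM = 6.637e+20 m³/s²:
T = 2π √((6e+10)³ / 6.637e+20) s
T ≈ 3.584e+06 s = 41.49 days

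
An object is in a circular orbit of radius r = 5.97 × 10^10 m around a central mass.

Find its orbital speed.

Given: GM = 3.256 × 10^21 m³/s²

For a circular orbit, gravity supplies the centripetal force, so v = √(GM / r).
v = √(3.256e+21 / 5.97e+10) m/s ≈ 2.335e+05 m/s = 233.5 km/s.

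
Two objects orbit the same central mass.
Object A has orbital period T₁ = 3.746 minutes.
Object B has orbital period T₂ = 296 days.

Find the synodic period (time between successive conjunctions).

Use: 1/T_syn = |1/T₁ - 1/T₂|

Convert to SI: T₁ = 3.746 minutes = 224.76 s; T₂ = 296 days = 2.55744e+07 s.
T_syn = |T₁ · T₂ / (T₁ − T₂)|.
T_syn = |224.76 · 2.55744e+07 / (224.76 − 2.55744e+07)| s ≈ 224.8 s = 3.746 minutes.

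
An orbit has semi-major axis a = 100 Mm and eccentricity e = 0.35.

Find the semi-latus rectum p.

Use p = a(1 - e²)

Convert to SI: a = 100 Mm = 1e+08 m.
p = a (1 − e²).
p = 1e+08 · (1 − (0.35)²) = 1e+08 · 0.8775 ≈ 8.775e+07 m = 87.75 Mm.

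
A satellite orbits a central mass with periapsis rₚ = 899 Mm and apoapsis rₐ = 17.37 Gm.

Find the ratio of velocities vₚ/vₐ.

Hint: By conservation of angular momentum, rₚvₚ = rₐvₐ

Convert to SI: rₚ = 899 Mm = 8.99e+08 m; rₐ = 17.37 Gm = 1.737e+10 m.
Conservation of angular momentum gives rₚvₚ = rₐvₐ, so vₚ/vₐ = rₐ/rₚ.
vₚ/vₐ = 1.737e+10 / 8.99e+08 ≈ 19.32.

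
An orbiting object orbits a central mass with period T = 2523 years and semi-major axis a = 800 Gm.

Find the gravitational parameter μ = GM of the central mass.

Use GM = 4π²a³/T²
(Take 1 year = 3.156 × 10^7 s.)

Convert to SI: T = 2523 years = 7.96259e+10 s; a = 800 Gm = 8e+11 m.
GM = 4π² · a³ / T².
GM = 4π² · (8e+11)³ / (7.96259e+10)² m³/s² ≈ 3.188e+15 m³/s² = 3.188 × 10^15 m³/s².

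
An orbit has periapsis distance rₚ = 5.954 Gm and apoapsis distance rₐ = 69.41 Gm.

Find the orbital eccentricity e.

Convert to SI: rₚ = 5.954 Gm = 5.954e+09 m; rₐ = 69.41 Gm = 6.941e+10 m.
e = (rₐ − rₚ) / (rₐ + rₚ).
e = (6.941e+10 − 5.954e+09) / (6.941e+10 + 5.954e+09) = 6.3456e+10 / 7.5364e+10 ≈ 0.842.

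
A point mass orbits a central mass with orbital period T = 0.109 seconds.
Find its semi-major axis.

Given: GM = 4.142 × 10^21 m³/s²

Invert Kepler's third law: a = (GM · T² / (4π²))^(1/3).
Substituting T = 0.109 s and GM = 4.142e+21 m³/s²:
a = (4.142e+21 · (0.109)² / (4π²))^(1/3) m
a ≈ 1.076e+06 m = 1.076 Mm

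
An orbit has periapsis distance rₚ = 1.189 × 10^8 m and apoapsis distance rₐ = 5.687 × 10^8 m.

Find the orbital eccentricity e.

e = (rₐ − rₚ) / (rₐ + rₚ).
e = (5.687e+08 − 1.189e+08) / (5.687e+08 + 1.189e+08) = 4.498e+08 / 6.876e+08 ≈ 0.6542.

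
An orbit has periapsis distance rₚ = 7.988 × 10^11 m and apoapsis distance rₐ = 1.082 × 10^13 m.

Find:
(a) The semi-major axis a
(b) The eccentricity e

(a) a = (rₚ + rₐ) / 2 = (7.988e+11 + 1.082e+13) / 2 ≈ 5.809e+12 m = 5.809 × 10^12 m.
(b) e = (rₐ − rₚ) / (rₐ + rₚ) = (1.082e+13 − 7.988e+11) / (1.082e+13 + 7.988e+11) ≈ 0.8625.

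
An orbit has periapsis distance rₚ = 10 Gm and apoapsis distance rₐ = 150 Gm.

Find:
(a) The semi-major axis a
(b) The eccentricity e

Convert to SI: rₚ = 10 Gm = 1e+10 m; rₐ = 150 Gm = 1.5e+11 m.
(a) a = (rₚ + rₐ) / 2 = (1e+10 + 1.5e+11) / 2 ≈ 8e+10 m = 80 Gm.
(b) e = (rₐ − rₚ) / (rₐ + rₚ) = (1.5e+11 − 1e+10) / (1.5e+11 + 1e+10) ≈ 0.875.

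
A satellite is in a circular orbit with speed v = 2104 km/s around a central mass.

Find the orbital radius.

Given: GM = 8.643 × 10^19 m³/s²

Convert to SI: v = 2104 km/s = 2.104e+06 m/s.
For a circular orbit, v² = GM / r, so r = GM / v².
r = 8.643e+19 / (2.104e+06)² m ≈ 1.952e+07 m = 19.52 Mm.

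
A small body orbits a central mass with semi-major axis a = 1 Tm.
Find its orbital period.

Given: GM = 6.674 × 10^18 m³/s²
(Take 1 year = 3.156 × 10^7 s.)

Convert to SI: a = 1 Tm = 1e+12 m.
Kepler's third law: T = 2π √(a³ / GM).
Substituting a = 1e+12 m and GM = 6.674e+18 m³/s²:
T = 2π √((1e+12)³ / 6.674e+18) s
T ≈ 2.432e+09 s = 77.06 years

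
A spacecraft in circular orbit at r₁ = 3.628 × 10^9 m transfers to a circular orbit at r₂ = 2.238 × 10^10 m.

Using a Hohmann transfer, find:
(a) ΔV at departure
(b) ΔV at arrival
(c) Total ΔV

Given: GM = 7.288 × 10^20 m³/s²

Transfer semi-major axis: a_t = (r₁ + r₂)/2 = (3.628e+09 + 2.238e+10)/2 = 1.3004e+10 m.
Circular speeds: v₁ = √(GM/r₁) = 448199 m/s, v₂ = √(GM/r₂) = 180457 m/s.
Transfer speeds (vis-viva v² = GM(2/r − 1/a_t)): v₁ᵗ = 587979 m/s, v₂ᵗ = 95316.8 m/s.
(a) ΔV₁ = |v₁ᵗ − v₁| ≈ 1.398e+05 m/s = 139.8 km/s.
(b) ΔV₂ = |v₂ − v₂ᵗ| ≈ 8.514e+04 m/s = 85.14 km/s.
(c) ΔV_total = ΔV₁ + ΔV₂ ≈ 2.249e+05 m/s = 224.9 km/s.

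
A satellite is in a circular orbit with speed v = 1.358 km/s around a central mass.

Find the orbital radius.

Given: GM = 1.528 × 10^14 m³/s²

Convert to SI: v = 1.358 km/s = 1358 m/s.
For a circular orbit, v² = GM / r, so r = GM / v².
r = 1.528e+14 / (1358)² m ≈ 8.286e+07 m = 8.286 × 10^7 m.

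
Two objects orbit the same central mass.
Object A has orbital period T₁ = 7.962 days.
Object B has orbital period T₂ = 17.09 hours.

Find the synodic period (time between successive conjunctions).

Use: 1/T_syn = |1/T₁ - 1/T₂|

Convert to SI: T₁ = 7.962 days = 687917 s; T₂ = 17.09 hours = 61524 s.
T_syn = |T₁ · T₂ / (T₁ − T₂)|.
T_syn = |687917 · 61524 / (687917 − 61524)| s ≈ 6.757e+04 s = 18.77 hours.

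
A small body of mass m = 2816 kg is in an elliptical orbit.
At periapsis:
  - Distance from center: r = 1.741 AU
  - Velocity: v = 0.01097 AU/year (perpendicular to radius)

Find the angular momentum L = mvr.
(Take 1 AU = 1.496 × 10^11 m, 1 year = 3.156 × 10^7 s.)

Convert to SI: r = 1.741 AU = 2.60454e+11 m; v = 0.01097 AU/year = 51.9997 m/s.
Since v is perpendicular to r, L = m · v · r.
L = 2816 · 51.9997 · 2.60454e+11 kg·m²/s ≈ 3.814e+16 kg·m²/s.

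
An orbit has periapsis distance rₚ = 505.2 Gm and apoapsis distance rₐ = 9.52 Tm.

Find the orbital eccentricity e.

Convert to SI: rₚ = 505.2 Gm = 5.052e+11 m; rₐ = 9.52 Tm = 9.52e+12 m.
e = (rₐ − rₚ) / (rₐ + rₚ).
e = (9.52e+12 − 5.052e+11) / (9.52e+12 + 5.052e+11) = 9.0148e+12 / 1.00252e+13 ≈ 0.8992.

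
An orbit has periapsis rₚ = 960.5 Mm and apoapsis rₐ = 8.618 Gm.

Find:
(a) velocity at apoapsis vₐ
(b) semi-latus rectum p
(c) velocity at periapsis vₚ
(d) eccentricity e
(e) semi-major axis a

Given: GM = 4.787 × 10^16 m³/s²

Convert to SI: rₚ = 960.5 Mm = 9.605e+08 m; rₐ = 8.618 Gm = 8.618e+09 m.
(a) With a = (rₚ + rₐ)/2 = 4.78925e+09 m, vₐ = √(GM (2/rₐ − 1/a)) = √(4.787e+16 · (2/8.618e+09 − 1/4.78925e+09)) m/s ≈ 1055 m/s
(b) From a = (rₚ + rₐ)/2 = 4.78925e+09 m and e = (rₐ − rₚ)/(rₐ + rₚ) = 0.799447, p = a(1 − e²) = 4.78925e+09 · (1 − (0.799447)²) ≈ 1.728e+09 m
(c) With a = (rₚ + rₐ)/2 = 4.78925e+09 m, vₚ = √(GM (2/rₚ − 1/a)) = √(4.787e+16 · (2/9.605e+08 − 1/4.78925e+09)) m/s ≈ 9470 m/s
(d) e = (rₐ − rₚ)/(rₐ + rₚ) = (8.618e+09 − 9.605e+08)/(8.618e+09 + 9.605e+08) ≈ 0.7994
(e) a = (rₚ + rₐ)/2 = (9.605e+08 + 8.618e+09)/2 ≈ 4.789e+09 m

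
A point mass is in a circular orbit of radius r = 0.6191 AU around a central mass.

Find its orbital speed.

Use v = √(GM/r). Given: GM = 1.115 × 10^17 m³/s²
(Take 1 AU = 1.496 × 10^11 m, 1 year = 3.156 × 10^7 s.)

Convert to SI: r = 0.6191 AU = 9.26174e+10 m.
For a circular orbit, gravity supplies the centripetal force, so v = √(GM / r).
v = √(1.115e+17 / 9.26174e+10) m/s ≈ 1097 m/s = 0.2315 AU/year.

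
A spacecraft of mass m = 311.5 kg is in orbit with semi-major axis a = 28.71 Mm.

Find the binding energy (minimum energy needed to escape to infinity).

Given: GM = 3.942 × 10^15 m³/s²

Convert to SI: a = 28.71 Mm = 2.871e+07 m.
Total orbital energy is E = −GMm/(2a); binding energy is E_bind = −E = GMm/(2a).
E_bind = 3.942e+15 · 311.5 / (2 · 2.871e+07) J ≈ 2.139e+10 J = 21.39 GJ.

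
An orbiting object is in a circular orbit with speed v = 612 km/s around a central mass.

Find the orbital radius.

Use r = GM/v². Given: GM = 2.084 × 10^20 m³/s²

Convert to SI: v = 612 km/s = 612000 m/s.
For a circular orbit, v² = GM / r, so r = GM / v².
r = 2.084e+20 / (612000)² m ≈ 5.564e+08 m = 5.564 × 10^8 m.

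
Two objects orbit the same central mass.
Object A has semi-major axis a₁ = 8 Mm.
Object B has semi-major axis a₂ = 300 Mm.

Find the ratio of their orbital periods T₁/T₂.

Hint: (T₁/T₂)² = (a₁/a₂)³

Convert to SI: a₁ = 8 Mm = 8e+06 m; a₂ = 300 Mm = 3e+08 m.
From Kepler's third law, (T₁/T₂)² = (a₁/a₂)³, so T₁/T₂ = (a₁/a₂)^(3/2).
a₁/a₂ = 8e+06 / 3e+08 = 0.0266667.
T₁/T₂ = (0.0266667)^(3/2) ≈ 0.004355.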